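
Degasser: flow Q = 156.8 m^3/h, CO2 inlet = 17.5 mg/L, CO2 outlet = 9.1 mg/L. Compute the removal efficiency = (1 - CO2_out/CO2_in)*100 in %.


CO2_out / CO2_in = 9.1 / 17.5 = 0.52
Fraction remaining = 0.52
efficiency = (1 - 0.52) * 100 = 48 %

48 %


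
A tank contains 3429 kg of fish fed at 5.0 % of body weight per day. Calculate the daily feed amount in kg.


Feeding rate fraction = 5.0% / 100 = 0.05
Daily feed = 3429 kg * 0.05 = 171.45 kg/day

171.45 kg/day


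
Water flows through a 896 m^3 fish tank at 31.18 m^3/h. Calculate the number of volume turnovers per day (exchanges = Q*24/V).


Daily flow volume = 31.18 m^3/h * 24 h = 748.32 m^3/day
Exchanges = daily flow / tank volume = 748.32 / 896 = 0.835179 exchanges/day

0.835179 exchanges/day


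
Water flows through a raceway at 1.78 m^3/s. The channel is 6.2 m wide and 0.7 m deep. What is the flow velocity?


Cross-sectional area = W * d = 6.2 * 0.7 = 4.34 m^2
Velocity = Q / A = 1.78 / 4.34 = 0.410138 m/s

0.410138 m/s


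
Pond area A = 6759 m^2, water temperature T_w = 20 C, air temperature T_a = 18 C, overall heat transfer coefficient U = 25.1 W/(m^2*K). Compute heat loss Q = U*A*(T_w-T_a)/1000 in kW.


Temperature difference dT = 20 - 18 = 2 K
Heat loss (W) = U * A * dT = 25.1 * 6759 * 2 = 339301.8 W
Convert to kW: 339301.8 / 1000 = 339.3018 kW

339.3018 kW


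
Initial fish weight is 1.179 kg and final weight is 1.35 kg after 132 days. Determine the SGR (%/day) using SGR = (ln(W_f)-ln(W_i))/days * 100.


ln(W_f) = ln(1.35) = 0.30010459
ln(W_i) = ln(1.179) = 0.16466662
ln(W_f) - ln(W_i) = 0.30010459 - 0.16466662 = 0.13543797
SGR = 0.13543797 / 132 * 100 = 0.102605 %/day

0.102605 %/day


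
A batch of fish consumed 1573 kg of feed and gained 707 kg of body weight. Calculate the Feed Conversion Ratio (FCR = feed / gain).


FCR = feed consumed / weight gained
FCR = 1573 kg / 707 kg = 2.22489

2.22489


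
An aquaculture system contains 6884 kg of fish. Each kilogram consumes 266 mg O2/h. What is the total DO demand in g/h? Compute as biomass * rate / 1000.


Total O2 consumption (mg/h) = 6884 kg * 266 mg/(kg*h) = 1831144 mg/h
Convert to g/h: 1831144 / 1000 = 1831.144 g/h

1831.144 g/h


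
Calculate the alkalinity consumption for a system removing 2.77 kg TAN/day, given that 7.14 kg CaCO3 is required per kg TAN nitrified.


Alkalinity factor: 7.14 kg CaCO3 consumed per kg TAN nitrified
alk = 2.77 kg TAN * 7.14 = 19.7778 kg CaCO3/day

19.7778 kg CaCO3/day


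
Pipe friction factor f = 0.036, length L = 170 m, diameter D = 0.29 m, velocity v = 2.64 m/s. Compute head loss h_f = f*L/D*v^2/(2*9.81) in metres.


v^2 = 2.64^2 = 6.9696 m^2/s^2
L/D = 170/0.29 = 586.2069
h_f = f*(L/D)*v^2/(2g) = 0.036 * 586.2069 * 6.9696 / 19.62 = 7.49656 m

7.49656 m


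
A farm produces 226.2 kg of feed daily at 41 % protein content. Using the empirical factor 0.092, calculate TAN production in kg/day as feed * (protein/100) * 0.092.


Protein in feed = 226.2 * 41/100 = 92.742 kg/day
TAN = protein * 0.092 = 92.742 * 0.092 = 8.532264 kg/day

8.532264 kg/day


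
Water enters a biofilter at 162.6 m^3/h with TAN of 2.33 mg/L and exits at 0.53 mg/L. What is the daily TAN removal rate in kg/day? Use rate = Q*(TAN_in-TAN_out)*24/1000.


Concentration drop: TAN_in - TAN_out = 2.33 - 0.53 = 1.8 mg/L
Hourly TAN removed = Q * dTAN = 162.6 m^3/h * 1.8 mg/L = 292.68 g/h  (m^3/h * mg/L = g/h)
Daily TAN removed = 292.68 * 24 = 7024.32 g/day
Convert to kg/day: 7024.32 / 1000 = 7.02432 kg/day

7.02432 kg/day


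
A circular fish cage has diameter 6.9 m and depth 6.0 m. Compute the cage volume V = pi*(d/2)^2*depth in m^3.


r = d/2 = 6.9/2 = 3.45 m
Base area = pi*r^2 = pi*3.45^2 = 37.392807 m^2
Volume = 37.392807 * 6.0 = 224.357 m^3

224.357 m^3


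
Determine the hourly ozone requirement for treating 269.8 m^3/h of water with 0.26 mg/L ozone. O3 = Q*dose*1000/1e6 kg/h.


O3 demand (mg/h) = Q * dose * 1000 = 269.8 * 0.26 * 1000 = 70148 mg/h
Convert mg to kg: 70148 / 1e6 = 0.070148 kg/h

0.070148 kg/h


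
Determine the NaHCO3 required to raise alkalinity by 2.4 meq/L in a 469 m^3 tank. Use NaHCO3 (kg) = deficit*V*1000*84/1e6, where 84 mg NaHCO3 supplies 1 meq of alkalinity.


Tank volume in L = 469 m^3 * 1000 = 469000 L
Total meq required = 2.4 meq/L * 469000 L = 1125600 meq
NaHCO3 mass = 1125600 meq * 84 mg/meq / 1e6 = 94.5504 kg

94.5504 kg


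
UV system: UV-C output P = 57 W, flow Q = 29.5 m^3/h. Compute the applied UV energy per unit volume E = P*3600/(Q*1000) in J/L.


Energy delivered per hour = 57 W * 3600 s = 205200 J/h
Volume treated per hour = 29.5 m^3/h * 1000 = 29500 L/h
dose = 205200 / 29500 = 6.95593 J/L

6.95593 J/L


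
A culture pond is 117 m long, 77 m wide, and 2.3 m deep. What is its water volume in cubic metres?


Base area = L * W = 117 * 77 = 9009 m^2
Volume = area * depth = 9009 * 2.3 = 20720.7 m^3

20720.7 m^3


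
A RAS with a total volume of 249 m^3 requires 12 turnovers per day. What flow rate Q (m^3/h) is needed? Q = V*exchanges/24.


Daily recirculation volume = 249 m^3 * 12 = 2988 m^3/day
Flow rate Q = daily volume / 24 h = 2988 / 24 = 124.5 m^3/h

124.5 m^3/h


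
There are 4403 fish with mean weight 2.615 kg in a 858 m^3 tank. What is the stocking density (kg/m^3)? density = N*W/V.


Total biomass = 4403 fish * 2.615 kg = 11513.845 kg
Density = total biomass / volume = 11513.845 / 858 = 13.4194 kg/m^3

13.4194 kg/m^3


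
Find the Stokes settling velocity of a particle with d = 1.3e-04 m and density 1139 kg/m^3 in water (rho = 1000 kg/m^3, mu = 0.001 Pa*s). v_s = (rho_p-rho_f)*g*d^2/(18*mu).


Density difference: rho_p - rho_f = 1139 - 1000 = 139 kg/m^3
d^2 = (1.3e-04)^2 = 1.69e-08 m^2
Numerator = (rho_p - rho_f) * g * d^2 = 139 * 9.81 * 1.69e-08 = 2.3044671e-05
Denominator = 18 * mu = 18 * 0.001 = 0.018
v_s = 2.3044671e-05 / 0.018 = 0.00128026 m/s
Check: Re = rho_f * v_s * d / mu = 1000 * 0.00128026 * 1.3e-04 / 0.001 = 0.166 < 1, so Stokes' law applies.

0.00128026 m/s


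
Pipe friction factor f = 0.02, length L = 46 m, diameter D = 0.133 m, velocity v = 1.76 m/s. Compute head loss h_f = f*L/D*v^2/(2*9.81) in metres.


v^2 = 1.76^2 = 3.0976 m^2/s^2
L/D = 46/0.133 = 345.86466
h_f = f*(L/D)*v^2/(2g) = 0.02 * 345.86466 * 3.0976 / 19.62 = 1.0921 m

1.0921 m


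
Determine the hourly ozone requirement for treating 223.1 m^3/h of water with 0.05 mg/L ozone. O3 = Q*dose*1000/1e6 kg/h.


O3 demand (mg/h) = Q * dose * 1000 = 223.1 * 0.05 * 1000 = 11155 mg/h
Convert mg to kg: 11155 / 1e6 = 0.011155 kg/h

0.011155 kg/h


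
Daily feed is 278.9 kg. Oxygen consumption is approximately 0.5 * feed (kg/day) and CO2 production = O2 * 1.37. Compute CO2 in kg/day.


O2 = 278.9 * 0.5 = 139.45
CO2 = 139.45 * 1.37 = 191.0465

191.0465 kg/day


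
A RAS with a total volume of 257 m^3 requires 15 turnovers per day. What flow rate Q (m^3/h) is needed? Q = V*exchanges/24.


Daily recirculation volume = 257 m^3 * 15 = 3855 m^3/day
Flow rate Q = daily volume / 24 h = 3855 / 24 = 160.625 m^3/h

160.625 m^3/h


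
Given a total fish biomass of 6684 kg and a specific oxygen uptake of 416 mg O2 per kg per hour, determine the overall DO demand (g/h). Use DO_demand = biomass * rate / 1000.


Total O2 consumption (mg/h) = 6684 kg * 416 mg/(kg*h) = 2780544 mg/h
Convert to g/h: 2780544 / 1000 = 2780.544 g/h

2780.544 g/h


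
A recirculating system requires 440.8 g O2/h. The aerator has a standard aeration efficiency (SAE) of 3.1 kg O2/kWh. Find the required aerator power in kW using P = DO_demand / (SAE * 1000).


SAE in g O2/kWh = 3.1 * 1000 = 3100 g/kWh
P = DO_demand / SAE_g = 440.8 / 3100 = 0.142194 kW

0.142194 kW


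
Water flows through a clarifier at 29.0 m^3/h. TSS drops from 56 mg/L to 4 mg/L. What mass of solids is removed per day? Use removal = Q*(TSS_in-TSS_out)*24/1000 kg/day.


Concentration drop: TSS_in - TSS_out = 56 - 4 = 52 mg/L
Hourly solids removed = Q * dTSS = 29.0 m^3/h * 52 mg/L = 1508 g/h  (m^3/h * mg/L = g/h)
Daily solids removed = 1508 * 24 = 36192 g/day
Convert g to kg: 36192 / 1000 = 36.192 kg/day

36.192 kg/day


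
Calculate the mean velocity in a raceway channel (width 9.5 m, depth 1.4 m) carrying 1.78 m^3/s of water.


Cross-sectional area = W * d = 9.5 * 1.4 = 13.3 m^2
Velocity = Q / A = 1.78 / 13.3 = 0.133835 m/s

0.133835 m/s


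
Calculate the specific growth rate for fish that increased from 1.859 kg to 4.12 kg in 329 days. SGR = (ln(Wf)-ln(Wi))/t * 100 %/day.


ln(W_f) = ln(4.12) = 1.4158532
ln(W_i) = ln(1.859) = 0.62003871
ln(W_f) - ln(W_i) = 1.4158532 - 0.62003871 = 0.79581449
SGR = 0.79581449 / 329 * 100 = 0.241889 %/day

0.241889 %/day


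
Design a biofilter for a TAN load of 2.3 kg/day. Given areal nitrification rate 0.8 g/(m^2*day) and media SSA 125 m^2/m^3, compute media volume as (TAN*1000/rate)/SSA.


A = 2.3*1000 / 0.8 = 2875 m^2
V = 2875 / 125 = 23

23 m^3


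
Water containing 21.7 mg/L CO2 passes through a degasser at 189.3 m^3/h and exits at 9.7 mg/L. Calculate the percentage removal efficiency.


CO2_out / CO2_in = 9.7 / 21.7 = 0.44700461
Fraction remaining = 0.44700461
efficiency = (1 - 0.44700461) * 100 = 55.2995 %

55.2995 %


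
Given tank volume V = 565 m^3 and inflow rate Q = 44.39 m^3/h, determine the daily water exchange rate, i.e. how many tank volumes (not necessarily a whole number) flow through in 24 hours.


Daily flow volume = 44.39 m^3/h * 24 h = 1065.36 m^3/day
Exchanges = daily flow / tank volume = 1065.36 / 565 = 1.88559 exchanges/day

1.88559 exchanges/day


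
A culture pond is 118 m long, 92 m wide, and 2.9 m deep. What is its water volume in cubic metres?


Base area = L * W = 118 * 92 = 10856 m^2
Volume = area * depth = 10856 * 2.9 = 31482.4 m^3

31482.4 m^3


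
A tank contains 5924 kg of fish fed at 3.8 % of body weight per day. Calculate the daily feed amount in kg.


Feeding rate fraction = 3.8% / 100 = 0.038
Daily feed = 5924 kg * 0.038 = 225.112 kg/day

225.112 kg/day


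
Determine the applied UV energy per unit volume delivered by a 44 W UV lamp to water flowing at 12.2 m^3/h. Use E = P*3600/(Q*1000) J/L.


Energy delivered per hour = 44 W * 3600 s = 158400 J/h
Volume treated per hour = 12.2 m^3/h * 1000 = 12200 L/h
dose = 158400 / 12200 = 12.9836 J/L

12.9836 J/L


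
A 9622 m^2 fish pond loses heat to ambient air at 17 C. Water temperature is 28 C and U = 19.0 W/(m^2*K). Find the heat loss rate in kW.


Temperature difference dT = 28 - 17 = 11 K
Heat loss (W) = U * A * dT = 19.0 * 9622 * 11 = 2010998 W
Convert to kW: 2010998 / 1000 = 2010.998 kW

2010.998 kW


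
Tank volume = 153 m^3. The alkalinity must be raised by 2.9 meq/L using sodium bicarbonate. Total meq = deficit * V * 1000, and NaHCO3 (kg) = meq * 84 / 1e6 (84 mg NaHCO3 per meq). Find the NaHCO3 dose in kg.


Tank volume in L = 153 m^3 * 1000 = 153000 L
Total meq required = 2.9 meq/L * 153000 L = 443700 meq
NaHCO3 mass = 443700 meq * 84 mg/meq / 1e6 = 37.2708 kg

37.2708 kg


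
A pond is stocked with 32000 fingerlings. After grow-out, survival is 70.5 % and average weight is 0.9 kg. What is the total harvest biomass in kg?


Survivors = 32000 * 70.5/100 = 22560 fish
Harvest biomass = survivors * W_f = 22560 * 0.9 = 20304 kg

20304 kg


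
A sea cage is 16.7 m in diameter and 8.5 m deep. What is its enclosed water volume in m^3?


r = d/2 = 16.7/2 = 8.35 m
Base area = pi*r^2 = pi*8.35^2 = 219.03969 m^2
Volume = 219.03969 * 8.5 = 1861.84 m^3

1861.84 m^3


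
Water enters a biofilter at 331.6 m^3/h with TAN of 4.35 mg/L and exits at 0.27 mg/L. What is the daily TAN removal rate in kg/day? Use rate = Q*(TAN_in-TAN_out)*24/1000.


Concentration drop: TAN_in - TAN_out = 4.35 - 0.27 = 4.08 mg/L
Hourly TAN removed = Q * dTAN = 331.6 m^3/h * 4.08 mg/L = 1352.928 g/h  (m^3/h * mg/L = g/h)
Daily TAN removed = 1352.928 * 24 = 32470.272 g/day
Convert to kg/day: 32470.272 / 1000 = 32.470272 kg/day

32.470272 kg/day


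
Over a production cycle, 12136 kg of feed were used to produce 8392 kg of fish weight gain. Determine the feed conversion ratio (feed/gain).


FCR = feed consumed / weight gained
FCR = 12136 kg / 8392 kg = 1.44614

1.44614


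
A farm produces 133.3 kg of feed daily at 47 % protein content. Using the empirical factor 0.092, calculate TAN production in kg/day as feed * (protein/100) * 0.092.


Protein in feed = 133.3 * 47/100 = 62.651 kg/day
TAN = protein * 0.092 = 62.651 * 0.092 = 5.763892 kg/day

5.763892 kg/day


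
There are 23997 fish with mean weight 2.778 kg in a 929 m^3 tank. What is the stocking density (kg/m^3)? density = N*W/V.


Total biomass = 23997 fish * 2.778 kg = 66663.666 kg
Density = total biomass / volume = 66663.666 / 929 = 71.7585 kg/m^3

71.7585 kg/m^3


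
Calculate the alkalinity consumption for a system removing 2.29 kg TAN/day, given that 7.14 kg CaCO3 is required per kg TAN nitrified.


Alkalinity factor: 7.14 kg CaCO3 consumed per kg TAN nitrified
alk = 2.29 kg TAN * 7.14 = 16.3506 kg CaCO3/day

16.3506 kg CaCO3/day


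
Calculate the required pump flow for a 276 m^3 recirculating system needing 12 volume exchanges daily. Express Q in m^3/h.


Daily recirculation volume = 276 m^3 * 12 = 3312 m^3/day
Flow rate Q = daily volume / 24 h = 3312 / 24 = 138 m^3/h

138 m^3/h


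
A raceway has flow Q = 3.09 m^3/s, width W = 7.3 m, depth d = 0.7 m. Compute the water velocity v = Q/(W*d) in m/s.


Cross-sectional area = W * d = 7.3 * 0.7 = 5.11 m^2
Velocity = Q / A = 3.09 / 5.11 = 0.604697 m/s

0.604697 m/s


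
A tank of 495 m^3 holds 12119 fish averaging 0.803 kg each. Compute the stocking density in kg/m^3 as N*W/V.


Total biomass = 12119 fish * 0.803 kg = 9731.557 kg
Density = total biomass / volume = 9731.557 / 495 = 19.6597 kg/m^3

19.6597 kg/m^3


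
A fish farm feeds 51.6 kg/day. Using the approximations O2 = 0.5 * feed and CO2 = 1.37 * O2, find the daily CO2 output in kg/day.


O2 = 51.6 * 0.5 = 25.8
CO2 = 25.8 * 1.37 = 35.346

35.346 kg/day


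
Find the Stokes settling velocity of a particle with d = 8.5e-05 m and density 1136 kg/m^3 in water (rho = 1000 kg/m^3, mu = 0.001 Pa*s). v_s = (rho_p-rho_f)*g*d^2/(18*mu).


Density difference: rho_p - rho_f = 1136 - 1000 = 136 kg/m^3
d^2 = (8.5e-05)^2 = 7.225e-09 m^2
Numerator = (rho_p - rho_f) * g * d^2 = 136 * 9.81 * 7.225e-09 = 9.639306e-06
Denominator = 18 * mu = 18 * 0.001 = 0.018
v_s = 9.639306e-06 / 0.018 = 5.35517e-04 m/s
Check: Re = rho_f * v_s * d / mu = 1000 * 5.35517e-04 * 8.5e-05 / 0.001 = 0.0455 < 1, so Stokes' law applies.

5.35517e-04 m/s


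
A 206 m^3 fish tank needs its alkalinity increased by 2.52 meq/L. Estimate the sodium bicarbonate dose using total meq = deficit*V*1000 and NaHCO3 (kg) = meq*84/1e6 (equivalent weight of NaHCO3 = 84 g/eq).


Tank volume in L = 206 m^3 * 1000 = 206000 L
Total meq required = 2.52 meq/L * 206000 L = 519120 meq
NaHCO3 mass = 519120 meq * 84 mg/meq / 1e6 = 43.6061 kg

43.6061 kg


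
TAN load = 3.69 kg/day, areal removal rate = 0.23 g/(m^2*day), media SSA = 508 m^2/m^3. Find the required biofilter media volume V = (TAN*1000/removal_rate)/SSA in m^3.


A = 3.69*1000 / 0.23 = 16043.478 m^2
V = 16043.478 / 508 = 31.5816

31.5816 m^3


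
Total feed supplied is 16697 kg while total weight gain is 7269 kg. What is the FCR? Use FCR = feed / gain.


FCR = feed consumed / weight gained
FCR = 16697 kg / 7269 kg = 2.29701

2.29701


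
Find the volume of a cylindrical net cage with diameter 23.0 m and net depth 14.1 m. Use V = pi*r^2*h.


r = d/2 = 23.0/2 = 11.5 m
Base area = pi*r^2 = pi*11.5^2 = 415.47563 m^2
Volume = 415.47563 * 14.1 = 5858.21 m^3

5858.21 m^3


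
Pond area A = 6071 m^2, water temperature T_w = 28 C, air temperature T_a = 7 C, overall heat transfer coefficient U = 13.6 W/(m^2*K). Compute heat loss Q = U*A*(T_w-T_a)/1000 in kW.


Temperature difference dT = 28 - 7 = 21 K
Heat loss (W) = U * A * dT = 13.6 * 6071 * 21 = 1733877.6 W
Convert to kW: 1733877.6 / 1000 = 1733.8776 kW

1733.8776 kW


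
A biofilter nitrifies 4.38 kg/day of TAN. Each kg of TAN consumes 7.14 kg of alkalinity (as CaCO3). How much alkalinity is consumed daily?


Alkalinity factor: 7.14 kg CaCO3 consumed per kg TAN nitrified
alk = 4.38 kg TAN * 7.14 = 31.2732 kg CaCO3/day

31.2732 kg CaCO3/day


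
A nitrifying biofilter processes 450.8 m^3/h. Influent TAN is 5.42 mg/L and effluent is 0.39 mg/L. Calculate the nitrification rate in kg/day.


Concentration drop: TAN_in - TAN_out = 5.42 - 0.39 = 5.03 mg/L
Hourly TAN removed = Q * dTAN = 450.8 m^3/h * 5.03 mg/L = 2267.524 g/h  (m^3/h * mg/L = g/h)
Daily TAN removed = 2267.524 * 24 = 54420.576 g/day
Convert to kg/day: 54420.576 / 1000 = 54.420576 kg/day

54.420576 kg/day


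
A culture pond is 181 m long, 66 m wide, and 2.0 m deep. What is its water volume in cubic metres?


Base area = L * W = 181 * 66 = 11946 m^2
Volume = area * depth = 11946 * 2.0 = 23892 m^3

23892 m^3


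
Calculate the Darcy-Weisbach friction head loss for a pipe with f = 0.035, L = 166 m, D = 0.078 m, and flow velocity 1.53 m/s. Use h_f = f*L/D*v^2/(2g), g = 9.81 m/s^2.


v^2 = 1.53^2 = 2.3409 m^2/s^2
L/D = 166/0.078 = 2128.2051
h_f = f*(L/D)*v^2/(2g) = 0.035 * 2128.2051 * 2.3409 / 19.62 = 8.88721 m

8.88721 m


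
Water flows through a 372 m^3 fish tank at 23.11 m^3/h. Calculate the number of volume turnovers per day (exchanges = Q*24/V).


Daily flow volume = 23.11 m^3/h * 24 h = 554.64 m^3/day
Exchanges = daily flow / tank volume = 554.64 / 372 = 1.49097 exchanges/day

1.49097 exchanges/day


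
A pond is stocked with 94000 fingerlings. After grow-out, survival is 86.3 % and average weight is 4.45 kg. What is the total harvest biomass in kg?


Survivors = 94000 * 86.3/100 = 81122 fish
Harvest biomass = survivors * W_f = 81122 * 4.45 = 360992.9 kg

360992.9 kg


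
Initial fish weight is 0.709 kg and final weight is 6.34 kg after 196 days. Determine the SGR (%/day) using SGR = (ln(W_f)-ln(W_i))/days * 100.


ln(W_f) = ln(6.34) = 1.8468788
ln(W_i) = ln(0.709) = -0.34389975
ln(W_f) - ln(W_i) = 1.8468788 - -0.34389975 = 2.1907786
SGR = 2.1907786 / 196 * 100 = 1.11774 %/day

1.11774 %/day


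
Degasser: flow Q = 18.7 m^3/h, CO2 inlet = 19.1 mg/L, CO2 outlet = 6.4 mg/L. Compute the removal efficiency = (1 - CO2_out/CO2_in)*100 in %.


CO2_out / CO2_in = 6.4 / 19.1 = 0.33507853
Fraction remaining = 0.33507853
efficiency = (1 - 0.33507853) * 100 = 66.4921 %

66.4921 %


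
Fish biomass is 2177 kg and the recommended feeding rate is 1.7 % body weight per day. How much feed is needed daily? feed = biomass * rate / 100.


Feeding rate fraction = 1.7% / 100 = 0.017
Daily feed = 2177 kg * 0.017 = 37.009 kg/day

37.009 kg/day


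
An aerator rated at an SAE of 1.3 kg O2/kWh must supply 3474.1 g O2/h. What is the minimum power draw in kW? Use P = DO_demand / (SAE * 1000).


SAE in g O2/kWh = 1.3 * 1000 = 1300 g/kWh
P = DO_demand / SAE_g = 3474.1 / 1300 = 2.67238 kW

2.67238 kW


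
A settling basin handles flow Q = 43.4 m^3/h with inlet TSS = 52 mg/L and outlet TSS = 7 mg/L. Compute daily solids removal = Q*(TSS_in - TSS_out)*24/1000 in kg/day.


Concentration drop: TSS_in - TSS_out = 52 - 7 = 45 mg/L
Hourly solids removed = Q * dTSS = 43.4 m^3/h * 45 mg/L = 1953 g/h  (m^3/h * mg/L = g/h)
Daily solids removed = 1953 * 24 = 46872 g/day
Convert g to kg: 46872 / 1000 = 46.872 kg/day

46.872 kg/day


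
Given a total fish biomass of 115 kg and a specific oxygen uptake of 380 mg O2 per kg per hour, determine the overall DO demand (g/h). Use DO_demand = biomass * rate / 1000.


Total O2 consumption (mg/h) = 115 kg * 380 mg/(kg*h) = 43700 mg/h
Convert to g/h: 43700 / 1000 = 43.7 g/h

43.7 g/h


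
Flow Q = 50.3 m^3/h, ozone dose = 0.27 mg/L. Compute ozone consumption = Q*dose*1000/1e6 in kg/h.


O3 demand (mg/h) = Q * dose * 1000 = 50.3 * 0.27 * 1000 = 13581 mg/h
Convert mg to kg: 13581 / 1e6 = 0.013581 kg/h

0.013581 kg/h


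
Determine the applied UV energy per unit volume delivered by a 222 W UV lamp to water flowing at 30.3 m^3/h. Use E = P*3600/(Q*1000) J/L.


Energy delivered per hour = 222 W * 3600 s = 799200 J/h
Volume treated per hour = 30.3 m^3/h * 1000 = 30300 L/h
dose = 799200 / 30300 = 26.3762 J/L

26.3762 J/L


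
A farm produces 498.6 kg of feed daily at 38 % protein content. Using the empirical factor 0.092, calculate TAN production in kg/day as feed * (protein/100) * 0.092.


Protein in feed = 498.6 * 38/100 = 189.468 kg/day
TAN = protein * 0.092 = 189.468 * 0.092 = 17.431056 kg/day

17.431056 kg/day


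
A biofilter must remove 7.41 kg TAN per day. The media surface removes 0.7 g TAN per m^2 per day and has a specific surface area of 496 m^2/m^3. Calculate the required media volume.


A = 7.41*1000 / 0.7 = 10585.714 m^2
V = 10585.714 / 496 = 21.3422

21.3422 m^3


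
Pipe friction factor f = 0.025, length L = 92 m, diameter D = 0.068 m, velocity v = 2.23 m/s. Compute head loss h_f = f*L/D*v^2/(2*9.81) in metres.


v^2 = 2.23^2 = 4.9729 m^2/s^2
L/D = 92/0.068 = 1352.9412
h_f = f*(L/D)*v^2/(2g) = 0.025 * 1352.9412 * 4.9729 / 19.62 = 8.57294 m

8.57294 m


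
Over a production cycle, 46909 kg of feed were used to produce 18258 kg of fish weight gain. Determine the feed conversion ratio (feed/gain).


FCR = feed consumed / weight gained
FCR = 46909 kg / 18258 kg = 2.56923

2.56923


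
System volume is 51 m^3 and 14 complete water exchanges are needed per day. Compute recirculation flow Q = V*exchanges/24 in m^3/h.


Daily recirculation volume = 51 m^3 * 14 = 714 m^3/day
Flow rate Q = daily volume / 24 h = 714 / 24 = 29.75 m^3/h

29.75 m^3/h


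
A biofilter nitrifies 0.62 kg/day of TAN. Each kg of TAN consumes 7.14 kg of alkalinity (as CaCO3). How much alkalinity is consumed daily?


Alkalinity factor: 7.14 kg CaCO3 consumed per kg TAN nitrified
alk = 0.62 kg TAN * 7.14 = 4.4268 kg CaCO3/day

4.4268 kg CaCO3/day


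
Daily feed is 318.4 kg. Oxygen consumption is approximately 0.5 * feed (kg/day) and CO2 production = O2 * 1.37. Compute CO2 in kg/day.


O2 = 318.4 * 0.5 = 159.2
CO2 = 159.2 * 1.37 = 218.104

218.104 kg/day


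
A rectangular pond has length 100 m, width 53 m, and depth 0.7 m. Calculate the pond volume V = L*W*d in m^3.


Base area = L * W = 100 * 53 = 5300 m^2
Volume = area * depth = 5300 * 0.7 = 3710 m^3

3710 m^3


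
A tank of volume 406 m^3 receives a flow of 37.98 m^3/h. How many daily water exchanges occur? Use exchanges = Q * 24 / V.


Daily flow volume = 37.98 m^3/h * 24 h = 911.52 m^3/day
Exchanges = daily flow / tank volume = 911.52 / 406 = 2.24512 exchanges/day

2.24512 exchanges/day


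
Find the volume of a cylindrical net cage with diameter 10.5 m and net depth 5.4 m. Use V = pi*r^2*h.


r = d/2 = 10.5/2 = 5.25 m
Base area = pi*r^2 = pi*5.25^2 = 86.590148 m^2
Volume = 86.590148 * 5.4 = 467.587 m^3

467.587 m^3


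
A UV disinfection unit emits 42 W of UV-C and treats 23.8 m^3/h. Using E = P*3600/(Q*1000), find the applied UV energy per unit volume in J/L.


Energy delivered per hour = 42 W * 3600 s = 151200 J/h
Volume treated per hour = 23.8 m^3/h * 1000 = 23800 L/h
dose = 151200 / 23800 = 6.35294 J/L

6.35294 J/L


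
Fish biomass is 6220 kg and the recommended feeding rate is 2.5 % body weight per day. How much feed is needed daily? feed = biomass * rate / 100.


Feeding rate fraction = 2.5% / 100 = 0.025
Daily feed = 6220 kg * 0.025 = 155.5 kg/day

155.5 kg/day


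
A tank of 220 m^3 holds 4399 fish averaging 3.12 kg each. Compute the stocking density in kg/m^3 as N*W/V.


Total biomass = 4399 fish * 3.12 kg = 13724.88 kg
Density = total biomass / volume = 13724.88 / 220 = 62.3858 kg/m^3

62.3858 kg/m^3


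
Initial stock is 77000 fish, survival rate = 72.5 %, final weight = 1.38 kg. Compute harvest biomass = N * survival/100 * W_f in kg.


Survivors = 77000 * 72.5/100 = 55825 fish
Harvest biomass = survivors * W_f = 55825 * 1.38 = 77038.5 kg

77038.5 kg


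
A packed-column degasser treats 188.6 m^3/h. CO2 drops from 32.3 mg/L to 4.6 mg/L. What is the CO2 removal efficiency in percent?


CO2_out / CO2_in = 4.6 / 32.3 = 0.14241486
Fraction remaining = 0.14241486
efficiency = (1 - 0.14241486) * 100 = 85.7585 %

85.7585 %


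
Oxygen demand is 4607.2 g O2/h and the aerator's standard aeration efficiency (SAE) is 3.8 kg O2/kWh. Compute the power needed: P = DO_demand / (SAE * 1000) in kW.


SAE in g O2/kWh = 3.8 * 1000 = 3800 g/kWh
P = DO_demand / SAE_g = 4607.2 / 3800 = 1.21242 kW

1.21242 kW


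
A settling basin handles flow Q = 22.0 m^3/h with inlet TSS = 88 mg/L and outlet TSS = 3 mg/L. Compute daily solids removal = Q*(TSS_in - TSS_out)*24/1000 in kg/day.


Concentration drop: TSS_in - TSS_out = 88 - 3 = 85 mg/L
Hourly solids removed = Q * dTSS = 22.0 m^3/h * 85 mg/L = 1870 g/h  (m^3/h * mg/L = g/h)
Daily solids removed = 1870 * 24 = 44880 g/day
Convert g to kg: 44880 / 1000 = 44.88 kg/day

44.88 kg/day


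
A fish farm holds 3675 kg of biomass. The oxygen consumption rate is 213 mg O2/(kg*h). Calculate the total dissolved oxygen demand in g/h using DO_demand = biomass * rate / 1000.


Total O2 consumption (mg/h) = 3675 kg * 213 mg/(kg*h) = 782775 mg/h
Convert to g/h: 782775 / 1000 = 782.775 g/h

782.775 g/h


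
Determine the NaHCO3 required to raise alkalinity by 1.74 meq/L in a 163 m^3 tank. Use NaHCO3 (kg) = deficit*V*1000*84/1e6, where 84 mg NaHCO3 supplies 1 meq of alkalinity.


Tank volume in L = 163 m^3 * 1000 = 163000 L
Total meq required = 1.74 meq/L * 163000 L = 283620 meq
NaHCO3 mass = 283620 meq * 84 mg/meq / 1e6 = 23.8241 kg

23.8241 kg


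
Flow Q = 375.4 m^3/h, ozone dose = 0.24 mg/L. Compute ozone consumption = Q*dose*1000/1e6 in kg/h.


O3 demand (mg/h) = Q * dose * 1000 = 375.4 * 0.24 * 1000 = 90096 mg/h
Convert mg to kg: 90096 / 1e6 = 0.090096 kg/h

0.090096 kg/h


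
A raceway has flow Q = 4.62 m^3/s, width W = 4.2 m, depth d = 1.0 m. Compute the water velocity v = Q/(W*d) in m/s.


Cross-sectional area = W * d = 4.2 * 1.0 = 4.2 m^2
Velocity = Q / A = 4.62 / 4.2 = 1.1 m/s

1.1 m/s


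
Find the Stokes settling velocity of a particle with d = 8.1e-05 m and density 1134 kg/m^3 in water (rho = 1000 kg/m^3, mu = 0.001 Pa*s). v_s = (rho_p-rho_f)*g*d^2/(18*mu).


Density difference: rho_p - rho_f = 1134 - 1000 = 134 kg/m^3
d^2 = (8.1e-05)^2 = 6.561e-09 m^2
Numerator = (rho_p - rho_f) * g * d^2 = 134 * 9.81 * 6.561e-09 = 8.6246969e-06
Denominator = 18 * mu = 18 * 0.001 = 0.018
v_s = 8.6246969e-06 / 0.018 = 4.7915e-04 m/s
Check: Re = rho_f * v_s * d / mu = 1000 * 4.7915e-04 * 8.1e-05 / 0.001 = 0.0388 < 1, so Stokes' law applies.

4.7915e-04 m/s


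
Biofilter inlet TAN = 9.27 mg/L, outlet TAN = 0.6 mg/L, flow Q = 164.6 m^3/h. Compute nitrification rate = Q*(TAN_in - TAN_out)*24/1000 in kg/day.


Concentration drop: TAN_in - TAN_out = 9.27 - 0.6 = 8.67 mg/L
Hourly TAN removed = Q * dTAN = 164.6 m^3/h * 8.67 mg/L = 1427.082 g/h  (m^3/h * mg/L = g/h)
Daily TAN removed = 1427.082 * 24 = 34249.968 g/day
Convert to kg/day: 34249.968 / 1000 = 34.249968 kg/day

34.249968 kg/day


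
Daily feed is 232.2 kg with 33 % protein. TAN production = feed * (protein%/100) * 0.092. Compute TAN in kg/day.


Protein in feed = 232.2 * 33/100 = 76.626 kg/day
TAN = protein * 0.092 = 76.626 * 0.092 = 7.049592 kg/day

7.049592 kg/day


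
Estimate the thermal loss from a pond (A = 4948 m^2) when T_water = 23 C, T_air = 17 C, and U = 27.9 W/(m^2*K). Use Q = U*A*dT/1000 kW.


Temperature difference dT = 23 - 17 = 6 K
Heat loss (W) = U * A * dT = 27.9 * 4948 * 6 = 828295.2 W
Convert to kW: 828295.2 / 1000 = 828.2952 kW

828.2952 kW


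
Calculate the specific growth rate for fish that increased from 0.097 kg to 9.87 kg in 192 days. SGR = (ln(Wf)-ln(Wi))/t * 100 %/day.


ln(W_f) = ln(9.87) = 2.2894999
ln(W_i) = ln(0.097) = -2.3330443
ln(W_f) - ln(W_i) = 2.2894999 - -2.3330443 = 4.6225442
SGR = 4.6225442 / 192 * 100 = 2.40758 %/day

2.40758 %/day


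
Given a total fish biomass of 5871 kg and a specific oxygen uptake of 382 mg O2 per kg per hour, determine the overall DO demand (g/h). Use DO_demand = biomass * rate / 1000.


Total O2 consumption (mg/h) = 5871 kg * 382 mg/(kg*h) = 2242722 mg/h
Convert to g/h: 2242722 / 1000 = 2242.722 g/h

2242.722 g/h


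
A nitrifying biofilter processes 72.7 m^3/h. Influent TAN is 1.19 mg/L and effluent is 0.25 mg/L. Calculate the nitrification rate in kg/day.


Concentration drop: TAN_in - TAN_out = 1.19 - 0.25 = 0.94 mg/L
Hourly TAN removed = Q * dTAN = 72.7 m^3/h * 0.94 mg/L = 68.338 g/h  (m^3/h * mg/L = g/h)
Daily TAN removed = 68.338 * 24 = 1640.112 g/day
Convert to kg/day: 1640.112 / 1000 = 1.640112 kg/day

1.640112 kg/day


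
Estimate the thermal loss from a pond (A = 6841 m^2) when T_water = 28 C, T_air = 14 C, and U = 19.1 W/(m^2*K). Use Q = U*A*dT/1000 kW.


Temperature difference dT = 28 - 14 = 14 K
Heat loss (W) = U * A * dT = 19.1 * 6841 * 14 = 1829283.4 W
Convert to kW: 1829283.4 / 1000 = 1829.2834 kW

1829.2834 kW


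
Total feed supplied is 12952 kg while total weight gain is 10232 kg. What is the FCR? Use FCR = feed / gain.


FCR = feed consumed / weight gained
FCR = 12952 kg / 10232 kg = 1.26583

1.26583


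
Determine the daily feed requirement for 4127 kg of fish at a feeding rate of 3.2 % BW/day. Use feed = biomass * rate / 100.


Feeding rate fraction = 3.2% / 100 = 0.032
Daily feed = 4127 kg * 0.032 = 132.064 kg/day

132.064 kg/day


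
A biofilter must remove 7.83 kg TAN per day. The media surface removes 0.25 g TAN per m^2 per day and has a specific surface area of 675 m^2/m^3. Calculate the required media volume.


A = 7.83*1000 / 0.25 = 31320 m^2
V = 31320 / 675 = 46.4

46.4 m^3


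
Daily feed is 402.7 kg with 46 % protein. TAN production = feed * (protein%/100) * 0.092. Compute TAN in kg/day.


Protein in feed = 402.7 * 46/100 = 185.242 kg/day
TAN = protein * 0.092 = 185.242 * 0.092 = 17.042264 kg/day

17.042264 kg/day


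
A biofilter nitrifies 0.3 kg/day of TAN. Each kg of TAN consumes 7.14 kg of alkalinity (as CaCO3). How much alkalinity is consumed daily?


Alkalinity factor: 7.14 kg CaCO3 consumed per kg TAN nitrified
alk = 0.3 kg TAN * 7.14 = 2.142 kg CaCO3/day

2.142 kg CaCO3/day


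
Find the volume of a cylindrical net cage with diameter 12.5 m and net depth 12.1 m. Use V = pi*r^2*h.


r = d/2 = 12.5/2 = 6.25 m
Base area = pi*r^2 = pi*6.25^2 = 122.71846 m^2
Volume = 122.71846 * 12.1 = 1484.89 m^3

1484.89 m^3


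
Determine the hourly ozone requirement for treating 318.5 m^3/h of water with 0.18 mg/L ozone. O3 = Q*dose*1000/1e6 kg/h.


O3 demand (mg/h) = Q * dose * 1000 = 318.5 * 0.18 * 1000 = 57330 mg/h
Convert mg to kg: 57330 / 1e6 = 0.05733 kg/h

0.05733 kg/h


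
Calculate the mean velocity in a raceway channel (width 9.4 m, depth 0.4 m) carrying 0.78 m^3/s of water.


Cross-sectional area = W * d = 9.4 * 0.4 = 3.76 m^2
Velocity = Q / A = 0.78 / 3.76 = 0.207447 m/s

0.207447 m/s


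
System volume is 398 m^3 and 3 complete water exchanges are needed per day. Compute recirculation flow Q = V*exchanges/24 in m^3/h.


Daily recirculation volume = 398 m^3 * 3 = 1194 m^3/day
Flow rate Q = daily volume / 24 h = 1194 / 24 = 49.75 m^3/h

49.75 m^3/h


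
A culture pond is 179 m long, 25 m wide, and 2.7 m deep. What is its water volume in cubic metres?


Base area = L * W = 179 * 25 = 4475 m^2
Volume = area * depth = 4475 * 2.7 = 12082.5 m^3

12082.5 m^3


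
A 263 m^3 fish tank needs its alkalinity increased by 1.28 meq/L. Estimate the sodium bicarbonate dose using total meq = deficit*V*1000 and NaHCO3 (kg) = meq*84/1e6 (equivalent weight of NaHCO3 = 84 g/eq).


Tank volume in L = 263 m^3 * 1000 = 263000 L
Total meq required = 1.28 meq/L * 263000 L = 336640 meq
NaHCO3 mass = 336640 meq * 84 mg/meq / 1e6 = 28.2778 kg

28.2778 kg


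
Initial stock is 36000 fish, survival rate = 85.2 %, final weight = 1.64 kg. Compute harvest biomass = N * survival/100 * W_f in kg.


Survivors = 36000 * 85.2/100 = 30672 fish
Harvest biomass = survivors * W_f = 30672 * 1.64 = 50302.08 kg

50302.08 kg


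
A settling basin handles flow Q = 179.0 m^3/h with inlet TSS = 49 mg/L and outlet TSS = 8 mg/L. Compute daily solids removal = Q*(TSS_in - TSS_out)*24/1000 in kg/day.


Concentration drop: TSS_in - TSS_out = 49 - 8 = 41 mg/L
Hourly solids removed = Q * dTSS = 179.0 m^3/h * 41 mg/L = 7339 g/h  (m^3/h * mg/L = g/h)
Daily solids removed = 7339 * 24 = 176136 g/day
Convert g to kg: 176136 / 1000 = 176.136 kg/day

176.136 kg/day


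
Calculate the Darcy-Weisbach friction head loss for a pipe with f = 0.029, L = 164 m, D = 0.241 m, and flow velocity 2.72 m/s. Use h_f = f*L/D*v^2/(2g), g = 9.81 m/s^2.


v^2 = 2.72^2 = 7.3984 m^2/s^2
L/D = 164/0.241 = 680.49793
h_f = f*(L/D)*v^2/(2g) = 0.029 * 680.49793 * 7.3984 / 19.62 = 7.44155 m

7.44155 m


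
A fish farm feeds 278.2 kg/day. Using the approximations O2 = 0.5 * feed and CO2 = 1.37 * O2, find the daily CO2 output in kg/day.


O2 = 278.2 * 0.5 = 139.1
CO2 = 139.1 * 1.37 = 190.567

190.567 kg/day


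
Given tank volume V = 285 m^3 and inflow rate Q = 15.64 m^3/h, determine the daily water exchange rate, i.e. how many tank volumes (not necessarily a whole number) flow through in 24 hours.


Daily flow volume = 15.64 m^3/h * 24 h = 375.36 m^3/day
Exchanges = daily flow / tank volume = 375.36 / 285 = 1.31705 exchanges/day

1.31705 exchanges/day


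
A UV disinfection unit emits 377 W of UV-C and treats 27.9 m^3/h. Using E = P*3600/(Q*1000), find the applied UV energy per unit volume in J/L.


Energy delivered per hour = 377 W * 3600 s = 1357200 J/h
Volume treated per hour = 27.9 m^3/h * 1000 = 27900 L/h
dose = 1357200 / 27900 = 48.6452 J/L

48.6452 J/L


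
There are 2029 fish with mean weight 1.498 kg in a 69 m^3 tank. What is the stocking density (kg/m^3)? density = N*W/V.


Total biomass = 2029 fish * 1.498 kg = 3039.442 kg
Density = total biomass / volume = 3039.442 / 69 = 44.0499 kg/m^3

44.0499 kg/m^3


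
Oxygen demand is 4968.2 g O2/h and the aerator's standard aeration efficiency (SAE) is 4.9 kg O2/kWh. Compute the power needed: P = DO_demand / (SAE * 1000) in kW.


SAE in g O2/kWh = 4.9 * 1000 = 4900 g/kWh
P = DO_demand / SAE_g = 4968.2 / 4900 = 1.01392 kW

1.01392 kW


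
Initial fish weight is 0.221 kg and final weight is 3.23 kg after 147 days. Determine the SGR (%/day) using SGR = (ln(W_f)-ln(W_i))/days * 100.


ln(W_f) = ln(3.23) = 1.1724821
ln(W_i) = ln(0.221) = -1.5095926
ln(W_f) - ln(W_i) = 1.1724821 - -1.5095926 = 2.6820747
SGR = 2.6820747 / 147 * 100 = 1.82454 %/day

1.82454 %/day


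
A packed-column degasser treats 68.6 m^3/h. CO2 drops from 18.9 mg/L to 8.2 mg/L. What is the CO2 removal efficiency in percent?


CO2_out / CO2_in = 8.2 / 18.9 = 0.43386243
Fraction remaining = 0.43386243
efficiency = (1 - 0.43386243) * 100 = 56.6138 %

56.6138 %


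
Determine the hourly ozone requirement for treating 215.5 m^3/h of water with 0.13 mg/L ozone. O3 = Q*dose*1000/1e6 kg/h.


O3 demand (mg/h) = Q * dose * 1000 = 215.5 * 0.13 * 1000 = 28015 mg/h
Convert mg to kg: 28015 / 1e6 = 0.028015 kg/h

0.028015 kg/h


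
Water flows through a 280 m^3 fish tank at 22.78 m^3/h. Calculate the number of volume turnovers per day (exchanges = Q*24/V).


Daily flow volume = 22.78 m^3/h * 24 h = 546.72 m^3/day
Exchanges = daily flow / tank volume = 546.72 / 280 = 1.95257 exchanges/day

1.95257 exchanges/day


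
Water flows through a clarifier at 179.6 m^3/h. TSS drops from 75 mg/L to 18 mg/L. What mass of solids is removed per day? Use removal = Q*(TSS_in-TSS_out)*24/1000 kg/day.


Concentration drop: TSS_in - TSS_out = 75 - 18 = 57 mg/L
Hourly solids removed = Q * dTSS = 179.6 m^3/h * 57 mg/L = 10237.2 g/h  (m^3/h * mg/L = g/h)
Daily solids removed = 10237.2 * 24 = 245692.8 g/day
Convert g to kg: 245692.8 / 1000 = 245.6928 kg/day

245.6928 kg/day


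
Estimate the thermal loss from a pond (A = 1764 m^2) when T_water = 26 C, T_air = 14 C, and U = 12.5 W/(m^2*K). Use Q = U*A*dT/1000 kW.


Temperature difference dT = 26 - 14 = 12 K
Heat loss (W) = U * A * dT = 12.5 * 1764 * 12 = 264600 W
Convert to kW: 264600 / 1000 = 264.6 kW

264.6 kW


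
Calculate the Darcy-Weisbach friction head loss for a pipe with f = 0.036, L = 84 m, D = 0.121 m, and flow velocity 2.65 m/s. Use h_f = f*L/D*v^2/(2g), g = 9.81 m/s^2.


v^2 = 2.65^2 = 7.0225 m^2/s^2
L/D = 84/0.121 = 694.21488
h_f = f*(L/D)*v^2/(2g) = 0.036 * 694.21488 * 7.0225 / 19.62 = 8.94518 m

8.94518 m


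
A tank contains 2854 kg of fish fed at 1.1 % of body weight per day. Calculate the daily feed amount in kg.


Feeding rate fraction = 1.1% / 100 = 0.011
Daily feed = 2854 kg * 0.011 = 31.394 kg/day

31.394 kg/day


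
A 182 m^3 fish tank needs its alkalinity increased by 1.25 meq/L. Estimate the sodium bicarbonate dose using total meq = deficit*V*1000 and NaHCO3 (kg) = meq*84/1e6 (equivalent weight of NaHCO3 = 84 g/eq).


Tank volume in L = 182 m^3 * 1000 = 182000 L
Total meq required = 1.25 meq/L * 182000 L = 227500 meq
NaHCO3 mass = 227500 meq * 84 mg/meq / 1e6 = 19.11 kg

19.11 kg


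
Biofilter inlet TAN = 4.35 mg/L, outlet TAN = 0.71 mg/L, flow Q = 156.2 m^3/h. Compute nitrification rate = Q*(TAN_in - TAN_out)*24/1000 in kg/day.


Concentration drop: TAN_in - TAN_out = 4.35 - 0.71 = 3.64 mg/L
Hourly TAN removed = Q * dTAN = 156.2 m^3/h * 3.64 mg/L = 568.568 g/h  (m^3/h * mg/L = g/h)
Daily TAN removed = 568.568 * 24 = 13645.632 g/day
Convert to kg/day: 13645.632 / 1000 = 13.645632 kg/day

13.645632 kg/day


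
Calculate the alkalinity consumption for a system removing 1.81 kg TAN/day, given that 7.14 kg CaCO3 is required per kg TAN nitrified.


Alkalinity factor: 7.14 kg CaCO3 consumed per kg TAN nitrified
alk = 1.81 kg TAN * 7.14 = 12.9234 kg CaCO3/day

12.9234 kg CaCO3/day


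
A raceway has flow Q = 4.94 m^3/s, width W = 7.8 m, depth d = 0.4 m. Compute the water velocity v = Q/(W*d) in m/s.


Cross-sectional area = W * d = 7.8 * 0.4 = 3.12 m^2
Velocity = Q / A = 4.94 / 3.12 = 1.58333 m/s

1.58333 m/s


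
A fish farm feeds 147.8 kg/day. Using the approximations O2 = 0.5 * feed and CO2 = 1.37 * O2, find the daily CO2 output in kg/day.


O2 = 147.8 * 0.5 = 73.9
CO2 = 73.9 * 1.37 = 101.243

101.243 kg/day


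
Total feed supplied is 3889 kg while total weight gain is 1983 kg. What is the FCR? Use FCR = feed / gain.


FCR = feed consumed / weight gained
FCR = 3889 kg / 1983 kg = 1.96117

1.96117


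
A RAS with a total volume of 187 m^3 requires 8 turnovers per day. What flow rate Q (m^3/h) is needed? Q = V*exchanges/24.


Daily recirculation volume = 187 m^3 * 8 = 1496 m^3/day
Flow rate Q = daily volume / 24 h = 1496 / 24 = 62.3333 m^3/h

62.3333 m^3/h


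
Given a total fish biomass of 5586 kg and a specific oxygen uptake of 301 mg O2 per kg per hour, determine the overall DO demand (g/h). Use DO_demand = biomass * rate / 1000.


Total O2 consumption (mg/h) = 5586 kg * 301 mg/(kg*h) = 1681386 mg/h
Convert to g/h: 1681386 / 1000 = 1681.386 g/h

1681.386 g/h


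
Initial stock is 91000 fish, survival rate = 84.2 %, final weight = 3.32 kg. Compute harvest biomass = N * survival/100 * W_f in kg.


Survivors = 91000 * 84.2/100 = 76622 fish
Harvest biomass = survivors * W_f = 76622 * 3.32 = 254385.04 kg

254385.04 kg


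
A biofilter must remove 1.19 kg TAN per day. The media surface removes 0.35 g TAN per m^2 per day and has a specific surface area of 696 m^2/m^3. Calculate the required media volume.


A = 1.19*1000 / 0.35 = 3400 m^2
V = 3400 / 696 = 4.88506

4.88506 m^3


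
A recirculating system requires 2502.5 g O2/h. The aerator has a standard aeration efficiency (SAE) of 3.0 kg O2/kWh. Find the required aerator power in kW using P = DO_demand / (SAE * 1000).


SAE in g O2/kWh = 3.0 * 1000 = 3000 g/kWh
P = DO_demand / SAE_g = 2502.5 / 3000 = 0.834167 kW

0.834167 kW
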